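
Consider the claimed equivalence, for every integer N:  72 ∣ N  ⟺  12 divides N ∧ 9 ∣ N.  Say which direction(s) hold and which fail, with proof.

Not equivalent: only (⇒) holds.

[⇒] If 72 ∣ N, write N = 72q. Since 72 = 6·12, N = 12·(6q), so 12 ∣ N; and since 72 = 8·9, N = 9·(8q), so 9 ∣ N.

[⇐] This fails: take N = 36. Both 12 ∣ 36 and 9 ∣ 36, yet 36 is not a multiple of 72 (since 36 = 0·72 + 36), so 72 ∤ 36.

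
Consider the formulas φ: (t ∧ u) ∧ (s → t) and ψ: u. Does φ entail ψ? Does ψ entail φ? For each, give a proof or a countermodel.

Only the forward implication holds.

Forward direction. Assume the antecedent. If s is true, the antecedent forces (s = T, t = T, u = T), and u holds there. If s is false, the antecedent forces (s = F, t = T, u = T), and u holds there. Either way u holds.

Converse. This fails. Under s = F, t = F, u = T, the left side is false but the right side is true.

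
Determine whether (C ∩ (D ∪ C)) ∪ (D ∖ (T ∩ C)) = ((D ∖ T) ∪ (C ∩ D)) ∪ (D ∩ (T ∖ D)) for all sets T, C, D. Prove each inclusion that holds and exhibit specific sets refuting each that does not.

The sets are not equal: only the reverse inclusion holds.

Forward inclusion. This inclusion fails. Take T = ∅, C = {1}, D = ∅; then 1 ∈ (C ∩ (D ∪ C)) ∪ (D ∖ (T ∩ C)) but 1 ∉ ((D ∖ T) ∪ (C ∩ D)) ∪ (D ∩ (T ∖ D)).

Reverse inclusion. Let x ∈ ((D ∖ T) ∪ (C ∩ D)) ∪ (D ∩ (T ∖ D)). Then either x ∈ D and x ∉ T, C; or x ∈ C ∩ D and x ∉ T; or x ∈ T ∩ C ∩ D. In each case x ∈ (C ∩ (D ∪ C)) ∪ (D ∖ (T ∩ C)), so ((D ∖ T) ∪ (C ∩ D)) ∪ (D ∩ (T ∖ D)) ⊆ (C ∩ (D ∪ C)) ∪ (D ∖ (T ∩ C)).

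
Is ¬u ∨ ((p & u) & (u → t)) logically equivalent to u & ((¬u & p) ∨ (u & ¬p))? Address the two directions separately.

(⟹) This fails. Under u = F, p = F, t = F, the left side is true but the right side is false.

(⟸) This fails. Under u = T, p = F, t = F, the left side is false but the right side is true.

Both directions fail.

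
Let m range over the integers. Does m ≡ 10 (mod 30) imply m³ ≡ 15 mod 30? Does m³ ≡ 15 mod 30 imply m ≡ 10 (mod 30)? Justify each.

Neither direction holds.

Forward direction. This fails: take m = 10. Then 10 ≡ 10 (mod 30), but 10³ = 1000 ≡ 10 (mod 30), not 15.

Converse. This fails: take m = 15. Then 15³ = 3375 ≡ 15 (mod 30), yet 15 ≡ 15 (mod 30), not 10.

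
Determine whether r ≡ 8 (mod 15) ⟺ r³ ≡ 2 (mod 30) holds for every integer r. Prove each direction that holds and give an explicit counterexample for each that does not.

Only the reverse direction holds.

(⇐) The residues r modulo 30 with r³ ≡ 2 (mod 30) are exactly {8}, and each is ≡ 8 (mod 15).

(⇒) This fails: take r = 23. Then 23 ≡ 8 (mod 15), but 23³ = 12167 ≡ 17 (mod 30), not 2.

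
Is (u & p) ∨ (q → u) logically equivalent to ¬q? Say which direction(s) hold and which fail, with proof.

Only the reverse direction holds.

(⟹) This fails. Under q = T, p = F, u = T, the left side is true but the right side is false.

(⟸) Assume the antecedent. If q is true, the antecedent cannot hold. If q is false, (u & p) ∨ (q → u) reduces to true regardless of the other variables. Either way (u & p) ∨ (q → u) holds.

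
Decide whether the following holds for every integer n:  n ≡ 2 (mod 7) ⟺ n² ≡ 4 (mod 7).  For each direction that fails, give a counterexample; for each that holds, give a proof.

Not equivalent: only (⇒) holds.

(→) Suppose n ≡ 2 (mod 7). Write n = 7j + 2. Then (7j + 2)² = 49j² + 28j + 4 = 7(7j² + 4j) + 4, so n² ≡ 4 (mod 7).

(←) This fails: take n = 5. Then 5² = 25 ≡ 4 (mod 7), yet 5 ≡ 5 (mod 7), not 2.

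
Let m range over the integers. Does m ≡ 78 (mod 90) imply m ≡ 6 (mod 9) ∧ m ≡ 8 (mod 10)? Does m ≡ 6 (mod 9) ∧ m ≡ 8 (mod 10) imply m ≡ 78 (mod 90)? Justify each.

Forward direction. Suppose m ≡ 78 (mod 90); write m = 90j + 78. Since 9 ∣ 90, reducing mod 9 gives m ≡ 78 ≡ 6 (mod 9); since 10 ∣ 90, reducing mod 10 gives m ≡ 78 ≡ 8 (mod 10).

Converse. If m ≡ 6 (mod 9) and m ≡ 8 (mod 10), then by the Chinese remainder theorem m ≡ 78 (mod 90). This is exactly m ≡ 78 (mod 90).

Both directions hold; the statement is true.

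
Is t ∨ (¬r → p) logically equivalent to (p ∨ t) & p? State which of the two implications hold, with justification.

Only the reverse direction holds.

Forward direction. This fails. Under t = T, r = F, p = F, the left side is true but the right side is false.

Converse. Assume the antecedent. If t is true, t ∨ (¬r → p) reduces to true regardless of the other variables. If t is false, the antecedent forces (t = F, r = F, p = T) or (t = F, r = T, p = T), and t ∨ (¬r → p) holds there. Either way t ∨ (¬r → p) holds.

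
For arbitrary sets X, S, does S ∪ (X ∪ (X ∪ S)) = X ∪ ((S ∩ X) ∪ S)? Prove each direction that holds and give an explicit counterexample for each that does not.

Both inclusions hold; the sets are equal.

(⟸) Let x ∈ X ∪ ((S ∩ X) ∪ S). Then either x ∈ X and x ∉ S; or x ∈ S and x ∉ X; or x ∈ X ∩ S. In each case x ∈ S ∪ (X ∪ (X ∪ S)), so X ∪ ((S ∩ X) ∪ S) ⊆ S ∪ (X ∪ (X ∪ S)).

(⟹) Let x ∈ S ∪ (X ∪ (X ∪ S)). Then either x ∈ X and x ∉ S; or x ∈ S and x ∉ X; or x ∈ X ∩ S. In each case x ∈ X ∪ ((S ∩ X) ∪ S), so S ∪ (X ∪ (X ∪ S)) ⊆ X ∪ ((S ∩ X) ∪ S).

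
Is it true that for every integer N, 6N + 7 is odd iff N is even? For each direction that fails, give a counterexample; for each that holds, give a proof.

Only the reverse direction holds.

Forward direction. This fails: take N = 1. Then 6N + 7 = 13, which is odd, yet N = 1 is odd, not even.

Converse. Suppose N is even. Since 6 is even, 6N is even for every N, so 6N + 7 has the same parity as 7, which is odd. Hence 6N + 7 is odd.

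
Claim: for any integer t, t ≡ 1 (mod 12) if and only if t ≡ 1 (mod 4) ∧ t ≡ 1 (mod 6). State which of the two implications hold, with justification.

The biconditional holds.

[⇒] Suppose t ≡ 1 (mod 12); write t = 12j + 1. Since 4 ∣ 12, reducing mod 4 gives t ≡ 1 (mod 4); since 6 ∣ 12, reducing mod 6 gives t ≡ 1 (mod 6).

[⇐] Conversely, if t ≡ 1 (mod 4) and t ≡ 1 (mod 6), then by the Chinese remainder theorem t ≡ 1 (mod 12). This is exactly t ≡ 1 (mod 12).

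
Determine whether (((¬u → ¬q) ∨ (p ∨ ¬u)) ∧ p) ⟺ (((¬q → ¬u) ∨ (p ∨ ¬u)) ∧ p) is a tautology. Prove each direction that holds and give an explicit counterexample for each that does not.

(→) Assume the antecedent. If u is true, the antecedent forces (u = T, q = F, p = T) or (u = T, q = T, p = T), and ((¬q → ¬u) ∨ (p ∨ ¬u)) ∧ p holds there. If u is false, the antecedent forces (u = F, q = F, p = T) or (u = F, q = T, p = T), and ((¬q → ¬u) ∨ (p ∨ ¬u)) ∧ p holds there. Either way ((¬q → ¬u) ∨ (p ∨ ¬u)) ∧ p holds.

(←) Assume the antecedent. If u is true, the antecedent forces (u = T, q = F, p = T) or (u = T, q = T, p = T), and ((¬u → ¬q) ∨ (p ∨ ¬u)) ∧ p holds there. If u is false, the antecedent forces (u = F, q = F, p = T) or (u = F, q = T, p = T), and ((¬u → ¬q) ∨ (p ∨ ¬u)) ∧ p holds there. Either way ((¬u → ¬q) ∨ (p ∨ ¬u)) ∧ p holds.

Both implications hold.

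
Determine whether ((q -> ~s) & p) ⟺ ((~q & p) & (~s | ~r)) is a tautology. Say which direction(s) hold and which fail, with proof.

Not equivalent: only (⇐) holds.

[⇐] Assume the antecedent. If r is true, the antecedent forces (r = T, s = F, p = T, q = F), and (q -> ~s) & p holds there. If r is false, the antecedent forces (r = F, s = F, p = T, q = F) or (r = F, s = T, p = T, q = F), and (q -> ~s) & p holds there. Either way (q -> ~s) & p holds.

[⇒] This fails. Under r = T, s = T, p = T, q = F, the left side is true but the right side is false.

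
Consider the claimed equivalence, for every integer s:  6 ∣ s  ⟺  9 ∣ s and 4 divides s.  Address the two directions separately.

Forward direction. This fails: take s = 6. Certainly 6 ∣ 6, but 9 ∤ 6.

Converse. Suppose 9 ∣ s and 4 ∣ s. Any common multiple of 9 and 4 is a multiple of their lcm; here gcd(9, 4) = 1, so lcm(9, 4) = 9·4 = 36, so 36 ∣ s. Since 6 ∣ 36, it follows that 6 ∣ s.

Only the converse holds.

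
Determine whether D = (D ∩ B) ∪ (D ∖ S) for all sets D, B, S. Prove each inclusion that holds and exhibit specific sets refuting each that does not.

Only the reverse inclusion holds.

(⊆) This inclusion fails. Take D = {1}, B = ∅, S = {1}; then 1 ∈ D but 1 ∉ (D ∩ B) ∪ (D ∖ S).

(⊇) Let x ∈ (D ∩ B) ∪ (D ∖ S). Then either x ∈ D and x ∉ B, S; or x ∈ D ∩ B and x ∉ S; or x ∈ D ∩ B ∩ S. In each case x ∈ D, so (D ∩ B) ∪ (D ∖ S) ⊆ D.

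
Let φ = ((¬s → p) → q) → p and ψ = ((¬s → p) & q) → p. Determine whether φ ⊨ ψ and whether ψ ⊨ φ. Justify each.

(←) This fails. Under p = F, s = F, q = F, the left side is false but the right side is true.

(→) Assume the antecedent. If p is true, ((¬s → p) & q) → p reduces to true regardless of the other variables. If p is false, the antecedent forces (p = F, s = T, q = F), and ((¬s → p) & q) → p holds there. Either way ((¬s → p) & q) → p holds.

Only the forward direction holds.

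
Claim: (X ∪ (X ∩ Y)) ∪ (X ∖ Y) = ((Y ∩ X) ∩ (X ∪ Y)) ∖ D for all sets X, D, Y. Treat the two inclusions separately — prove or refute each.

(⟹) This inclusion fails. Take X = {1}, D = ∅, Y = ∅; then 1 ∈ (X ∪ (X ∩ Y)) ∪ (X ∖ Y) but 1 ∉ ((Y ∩ X) ∩ (X ∪ Y)) ∖ D.

(⟸) Let x ∈ ((Y ∩ X) ∩ (X ∪ Y)) ∖ D. Then x ∈ X ∩ Y and x ∉ D, from which x ∈ (X ∪ (X ∩ Y)) ∪ (X ∖ Y).

The sets are not equal: only the reverse inclusion holds.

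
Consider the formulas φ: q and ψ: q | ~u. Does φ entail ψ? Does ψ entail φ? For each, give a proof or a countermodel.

Only the forward direction holds.

Forward direction. Assume the antecedent. If q is true, q | ~u reduces to true regardless of the other variables. If q is false, the antecedent cannot hold. Either way q | ~u holds.

Converse. This fails. Under q = F, u = F, the left side is false but the right side is true.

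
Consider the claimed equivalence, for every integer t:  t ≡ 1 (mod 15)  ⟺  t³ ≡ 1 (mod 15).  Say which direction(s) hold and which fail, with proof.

Forward direction. Suppose t ≡ 1 (mod 15). Write t = 15j + 1. Then (15j + 1)³ = 3375j³ + 675j² + 45j + 1 = 15(225j³ + 45j² + 3j) + 1, so t³ ≡ 1 (mod 15).

Converse. Suppose t³ ≡ 1 (mod 15). The only residue r in {0, …, 14} with r³ ≡ 1 (mod 15) is r = 1, so t ≡ 1 (mod 15).

Both implications hold.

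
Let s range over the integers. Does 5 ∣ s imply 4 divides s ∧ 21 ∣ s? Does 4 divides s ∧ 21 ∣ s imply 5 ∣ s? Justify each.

(→) This fails: take s = 5. Certainly 5 ∣ 5, but 4 ∤ 5.

(←) This fails: take s = 84. Both 4 ∣ 84 and 21 ∣ 84, yet 84 is not a multiple of 5 (since 84 = 16·5 + 4), so 5 ∤ 84.

Neither implication holds.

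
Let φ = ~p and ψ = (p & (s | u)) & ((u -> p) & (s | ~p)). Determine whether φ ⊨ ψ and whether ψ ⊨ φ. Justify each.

Forward direction. This fails. Under p = F, u = F, s = F, the left side is true but the right side is false.

Converse. This fails. Under p = T, u = F, s = T, the left side is false but the right side is true.

(⇒) fails and (⇐) fails.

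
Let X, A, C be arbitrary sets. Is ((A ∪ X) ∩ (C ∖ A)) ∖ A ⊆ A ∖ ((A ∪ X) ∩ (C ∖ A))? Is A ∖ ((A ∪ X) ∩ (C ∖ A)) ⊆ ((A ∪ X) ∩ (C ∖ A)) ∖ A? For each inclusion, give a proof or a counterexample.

Both inclusions fail.

Forward inclusion. This inclusion fails. Take X = {1}, A = ∅, C = {1}; then 1 ∈ ((A ∪ X) ∩ (C ∖ A)) ∖ A but 1 ∉ A ∖ ((A ∪ X) ∩ (C ∖ A)).

Reverse inclusion. This inclusion fails. Take X = ∅, A = {1}, C = ∅; then 1 ∈ A ∖ ((A ∪ X) ∩ (C ∖ A)) but 1 ∉ ((A ∪ X) ∩ (C ∖ A)) ∖ A.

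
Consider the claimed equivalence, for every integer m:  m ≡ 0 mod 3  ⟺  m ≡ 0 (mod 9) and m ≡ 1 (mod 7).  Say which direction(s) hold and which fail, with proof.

[⇒] This fails: m = 0 gives 0 ≡ 0 (mod 3) but 0 ≡ 0 (mod 7), so the conjunction on the right does not hold.

[⇐] Conversely, if m ≡ 0 (mod 9) and m ≡ 1 (mod 7), then by the Chinese remainder theorem m ≡ 36 (mod 63). Since 36 ≡ 0 (mod 3) and 3 ∣ 63, we get m ≡ 0 (mod 3).

Not equivalent: only (⇐) holds.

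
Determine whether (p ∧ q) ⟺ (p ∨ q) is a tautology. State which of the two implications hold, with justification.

(⟹) Assume the antecedent. If p is true, p ∨ q reduces to true regardless of the other variables. If p is false, the antecedent cannot hold. Either way p ∨ q holds.

(⟸) This fails. Under p = T, q = F, the left side is false but the right side is true.

(⇒) holds; (⇐) fails.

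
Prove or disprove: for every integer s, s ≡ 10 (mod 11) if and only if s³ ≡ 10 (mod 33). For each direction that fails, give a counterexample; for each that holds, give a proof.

(⇒) This fails: take s = 21. Then 21 ≡ 10 (mod 11), but 21³ = 9261 ≡ 21 (mod 33), not 10.

(⇐) Conversely, the residues r modulo 33 with r³ ≡ 10 (mod 33) are exactly {10}, and each is ≡ 10 (mod 11).

Not equivalent: only (⇐) holds.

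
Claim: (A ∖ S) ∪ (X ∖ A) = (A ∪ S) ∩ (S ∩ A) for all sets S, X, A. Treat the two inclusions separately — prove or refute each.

Both inclusions fail.

Forward inclusion. This inclusion fails. Take S = ∅, X = {1}, A = ∅; then 1 ∈ (A ∖ S) ∪ (X ∖ A) but 1 ∉ (A ∪ S) ∩ (S ∩ A).

Reverse inclusion. This inclusion fails. Take S = {1}, X = ∅, A = {1}; then 1 ∈ (A ∪ S) ∩ (S ∩ A) but 1 ∉ (A ∖ S) ∪ (X ∖ A).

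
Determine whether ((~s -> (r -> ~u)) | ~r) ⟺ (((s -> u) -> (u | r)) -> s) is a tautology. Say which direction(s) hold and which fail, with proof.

Only the reverse direction holds.

Forward direction. This fails. Under u = T, s = F, r = F, the left side is true but the right side is false.

Converse. Assume the antecedent. If u is true, the antecedent forces (u = T, s = T, r = F) or (u = T, s = T, r = T), and (~s -> (r -> ~u)) | ~r holds there. If u is false, (~s -> (r -> ~u)) | ~r reduces to true regardless of the other variables. Either way (~s -> (r -> ~u)) | ~r holds.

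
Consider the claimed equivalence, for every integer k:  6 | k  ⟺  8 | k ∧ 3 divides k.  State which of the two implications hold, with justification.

Only the converse holds.

(→) This fails: take k = 6. Certainly 6 ∣ 6, but 8 ∤ 6.

(←) Suppose 8 ∣ k and 3 ∣ k. Any common multiple of 8 and 3 is a multiple of their lcm; here gcd(8, 3) = 1, so lcm(8, 3) = 8·3 = 24, so 24 ∣ k. Since 6 ∣ 24, it follows that 6 ∣ k.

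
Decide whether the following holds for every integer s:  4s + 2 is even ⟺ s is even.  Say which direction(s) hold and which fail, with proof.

Only the reverse direction holds.

[⇒] This fails: take s = 3. Then 4s + 2 = 14, which is even, yet s = 3 is odd, not even.

[⇐] Suppose s is even. Since 4 is even, 4s is even for every s, so 4s + 2 has the same parity as 2, which is even. Hence 4s + 2 is even.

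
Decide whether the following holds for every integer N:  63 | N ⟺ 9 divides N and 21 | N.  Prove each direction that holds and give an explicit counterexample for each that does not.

(⇒) If 63 ∣ N, write N = 63q. Since 63 = 7·9, N = 9·(7q), so 9 ∣ N; and since 63 = 3·21, N = 21·(3q), so 21 ∣ N.

(⇐) Suppose 9 ∣ N and 21 ∣ N. Any common multiple of 9 and 21 is a multiple of their lcm; here lcm(9, 21) = 9·21/gcd(9, 21) = 189/3 = 63, so 63 ∣ N.

Equivalent; both directions hold.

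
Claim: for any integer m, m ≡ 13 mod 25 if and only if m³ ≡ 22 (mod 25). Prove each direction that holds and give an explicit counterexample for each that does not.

The biconditional holds.

(⟹) Suppose m ≡ 13 mod 25. Write m = 25j + 13. Then (25j + 13)³ = 15625j³ + 24375j² + 12675j + 2197 = 25(625j³ + 975j² + 507j + 87) + 22, so m³ ≡ 22 (mod 25).

(⟸) Conversely, suppose m³ ≡ 22 (mod 25). The only residue r in {0, …, 24} with r³ ≡ 22 (mod 25) is r = 13, so m ≡ 13 (mod 25).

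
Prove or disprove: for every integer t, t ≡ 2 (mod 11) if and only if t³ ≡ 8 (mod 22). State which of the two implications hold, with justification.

Forward direction. This fails: take t = 13. Then 13 ≡ 2 (mod 11), but 13³ = 2197 ≡ 19 (mod 22), not 8.

Converse. The residues r modulo 22 with r³ ≡ 8 (mod 22) are exactly {2}, and each is ≡ 2 (mod 11).

Only the reverse direction holds.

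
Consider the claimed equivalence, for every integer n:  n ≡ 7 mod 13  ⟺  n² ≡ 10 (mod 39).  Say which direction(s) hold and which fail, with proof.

(⇒) fails and (⇐) fails.

(→) This fails: take n = 33. Then 33 ≡ 7 (mod 13), but 33² = 1089 ≡ 36 (mod 39), not 10.

(←) This fails: take n = 19. Then 19² = 361 ≡ 10 (mod 39), yet 19 ≡ 6 (mod 13), not 7.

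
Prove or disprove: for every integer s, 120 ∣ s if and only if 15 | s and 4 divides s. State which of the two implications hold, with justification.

Only the forward implication holds.

Forward direction. If 120 ∣ s, write s = 120q. Since 120 = 8·15, s = 15·(8q), so 15 ∣ s; and since 120 = 30·4, s = 4·(30q), so 4 ∣ s.

Converse. This fails: take s = 60. Both 15 ∣ 60 and 4 ∣ 60, yet 60 is not a multiple of 120 (since 60 = 0·120 + 60), so 120 ∤ 60.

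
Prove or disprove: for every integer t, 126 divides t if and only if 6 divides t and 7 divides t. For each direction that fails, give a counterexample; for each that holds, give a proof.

(⇒) holds; (⇐) fails.

(→) If 126 ∣ t, write t = 126q. Since 126 = 21·6, t = 6·(21q), so 6 ∣ t; and since 126 = 18·7, t = 7·(18q), so 7 ∣ t.

(←) This fails: take t = 42. Both 6 ∣ 42 and 7 ∣ 42, yet 42 is not a multiple of 126 (since 42 = 0·126 + 42), so 126 ∤ 42.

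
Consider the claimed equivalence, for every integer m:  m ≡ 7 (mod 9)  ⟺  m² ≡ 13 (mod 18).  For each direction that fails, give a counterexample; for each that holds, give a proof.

Forward direction. This fails: take m = 16. Then 16 ≡ 7 (mod 9), but 16² = 256 ≡ 4 (mod 18), not 13.

Converse. This fails: take m = 11. Then 11² = 121 ≡ 13 (mod 18), yet 11 ≡ 2 (mod 9), not 7.

(⇒) fails and (⇐) fails.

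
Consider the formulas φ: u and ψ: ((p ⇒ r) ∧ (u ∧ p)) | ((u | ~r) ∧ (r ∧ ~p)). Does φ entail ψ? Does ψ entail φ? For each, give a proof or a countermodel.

Only the reverse direction holds.

(←) Assume the antecedent. If u is true, u reduces to true regardless of the other variables. If u is false, the antecedent cannot hold. Either way u holds.

(→) This fails. Under u = T, r = F, p = F, the left side is true but the right side is false.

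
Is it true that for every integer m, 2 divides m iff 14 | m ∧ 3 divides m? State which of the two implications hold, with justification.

[⇒] This fails: take m = 2. Certainly 2 ∣ 2, but 14 ∤ 2.

[⇐] Suppose 14 ∣ m and 3 ∣ m. Any common multiple of 14 and 3 is a multiple of their lcm; here gcd(14, 3) = 1, so lcm(14, 3) = 14·3 = 42, so 42 ∣ m. Since 2 ∣ 42, it follows that 2 ∣ m.

Not equivalent: only (⇐) holds.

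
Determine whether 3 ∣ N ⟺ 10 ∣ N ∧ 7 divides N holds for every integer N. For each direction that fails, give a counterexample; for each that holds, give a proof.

Neither direction holds.

Forward direction. This fails: take N = 3. Certainly 3 ∣ 3, but 10 ∤ 3.

Converse. This fails: take N = 70. Both 10 ∣ 70 and 7 ∣ 70, yet 70 is not a multiple of 3 (since 70 = 23·3 + 1), so 3 ∤ 70.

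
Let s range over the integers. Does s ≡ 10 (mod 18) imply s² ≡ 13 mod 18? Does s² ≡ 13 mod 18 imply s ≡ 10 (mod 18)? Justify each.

[⇒] This fails: take s = 10. Then 10 ≡ 10 (mod 18), but 10² = 100 ≡ 10 (mod 18), not 13.

[⇐] This fails: take s = 7. Then 7² = 49 ≡ 13 (mod 18), yet 7 ≡ 7 (mod 18), not 10.

Both directions fail.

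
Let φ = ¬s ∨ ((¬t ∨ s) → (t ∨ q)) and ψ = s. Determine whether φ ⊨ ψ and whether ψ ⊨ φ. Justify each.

Both directions fail.

(⇒) This fails. Under s = F, t = F, q = F, the left side is true but the right side is false.

(⇐) This fails. Under s = T, t = F, q = F, the left side is false but the right side is true.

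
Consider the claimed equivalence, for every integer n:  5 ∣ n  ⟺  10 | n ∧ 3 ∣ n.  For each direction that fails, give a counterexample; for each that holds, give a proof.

[⇐] Suppose 10 ∣ n and 3 ∣ n. Any common multiple of 10 and 3 is a multiple of their lcm; here gcd(10, 3) = 1, so lcm(10, 3) = 10·3 = 30, so 30 ∣ n. Since 5 ∣ 30, it follows that 5 ∣ n.

[⇒] This fails: take n = 5. Certainly 5 ∣ 5, but 10 ∤ 5.

Not equivalent: only (⇐) holds.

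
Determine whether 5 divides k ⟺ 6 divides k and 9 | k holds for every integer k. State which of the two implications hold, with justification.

Both directions fail.

(⟹) This fails: take k = 5. Certainly 5 ∣ 5, but 6 ∤ 5.

(⟸) This fails: take k = 18. Both 6 ∣ 18 and 9 ∣ 18, yet 18 is not a multiple of 5 (since 18 = 3·5 + 3), so 5 ∤ 18.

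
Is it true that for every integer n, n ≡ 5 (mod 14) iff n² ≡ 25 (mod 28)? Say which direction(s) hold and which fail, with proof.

Only the forward direction holds.

(⟹) Suppose n ≡ 5 (mod 14). Working modulo 28, n ∈ {5, 19}; for each such r, r² ≡ 25 (mod 28).

(⟸) This fails: take n = 9. Then 9² = 81 ≡ 25 (mod 28), yet 9 ≡ 9 (mod 14), not 5.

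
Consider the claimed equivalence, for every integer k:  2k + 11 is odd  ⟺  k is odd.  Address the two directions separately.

(⇐) Suppose k is odd. Since 2 is even, 2k is even for every k, so 2k + 11 has the same parity as 11, which is odd. Hence 2k + 11 is odd.

(⇒) This fails: take k = 6. Then 2k + 11 = 23, which is odd, yet k = 6 is even, not odd.

(⇒) fails; (⇐) holds.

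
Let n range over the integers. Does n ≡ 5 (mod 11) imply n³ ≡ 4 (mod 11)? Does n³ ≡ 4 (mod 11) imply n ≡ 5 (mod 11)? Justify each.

Forward direction. Suppose n ≡ 5 (mod 11). Write n = 11j + 5. Then (11j + 5)³ = 1331j³ + 1815j² + 825j + 125 = 11(121j³ + 165j² + 75j + 11) + 4, so n³ ≡ 4 (mod 11).

Converse. Suppose n³ ≡ 4 (mod 11). The only residue r in {0, …, 10} with r³ ≡ 4 (mod 11) is r = 5, so n ≡ 5 (mod 11).

The biconditional holds.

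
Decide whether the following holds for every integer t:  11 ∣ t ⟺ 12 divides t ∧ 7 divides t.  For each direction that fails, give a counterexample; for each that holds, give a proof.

Neither direction holds.

(⟹) This fails: take t = 11. Certainly 11 ∣ 11, but 12 ∤ 11.

(⟸) This fails: take t = 84. Both 12 ∣ 84 and 7 ∣ 84, yet 84 is not a multiple of 11 (since 84 = 7·11 + 7), so 11 ∤ 84.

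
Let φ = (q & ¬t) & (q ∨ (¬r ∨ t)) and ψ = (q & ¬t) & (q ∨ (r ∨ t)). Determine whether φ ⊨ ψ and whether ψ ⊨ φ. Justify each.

Forward direction. Assume the antecedent. If t is true, the antecedent cannot hold. If t is false, the antecedent forces (t = F, r = F, q = T) or (t = F, r = T, q = T), and (q & ¬t) & (q ∨ (r ∨ t)) holds there. Either way (q & ¬t) & (q ∨ (r ∨ t)) holds.

Converse. Assume the antecedent. If t is true, the antecedent cannot hold. If t is false, the antecedent forces (t = F, r = F, q = T) or (t = F, r = T, q = T), and (q & ¬t) & (q ∨ (¬r ∨ t)) holds there. Either way (q & ¬t) & (q ∨ (¬r ∨ t)) holds.

Both directions hold.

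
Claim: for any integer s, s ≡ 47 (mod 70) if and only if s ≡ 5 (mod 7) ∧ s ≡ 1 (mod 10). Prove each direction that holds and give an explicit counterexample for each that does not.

Forward direction. This fails: s = 47 gives 47 ≡ 47 (mod 70) but 47 ≡ 7 (mod 10), so the conjunction on the right does not hold.

Converse. This fails: s = 61 satisfies both congruences on the right (61 ≡ 5 mod 7 and 61 ≡ 1 mod 10) yet 61 ≡ 61 (mod 70), not 47.

Neither implication holds.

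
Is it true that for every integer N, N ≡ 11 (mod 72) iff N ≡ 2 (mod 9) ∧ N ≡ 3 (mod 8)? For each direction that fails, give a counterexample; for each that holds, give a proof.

Forward direction. Suppose N ≡ 11 (mod 72); write N = 72j + 11. Since 9 ∣ 72, reducing mod 9 gives N ≡ 11 ≡ 2 (mod 9); since 8 ∣ 72, reducing mod 8 gives N ≡ 11 ≡ 3 (mod 8).

Converse. If N ≡ 2 (mod 9) and N ≡ 3 (mod 8), then by the Chinese remainder theorem N ≡ 11 (mod 72). This is exactly N ≡ 11 (mod 72).

Both directions hold.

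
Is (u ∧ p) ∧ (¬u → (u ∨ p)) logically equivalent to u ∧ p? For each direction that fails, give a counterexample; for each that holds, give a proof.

(⇒) Assume the antecedent. If p is true, the antecedent forces (p = T, u = T), and u ∧ p holds there. If p is false, the antecedent cannot hold. Either way u ∧ p holds.

(⇐) Assume the antecedent. If p is true, the antecedent forces (p = T, u = T), and (u ∧ p) ∧ (¬u → (u ∨ p)) holds there. If p is false, the antecedent cannot hold. Either way (u ∧ p) ∧ (¬u → (u ∨ p)) holds.

Both directions hold.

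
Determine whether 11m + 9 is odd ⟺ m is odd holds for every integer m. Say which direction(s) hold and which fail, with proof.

Neither direction holds.

(⟹) This fails: m = 0 gives 11m + 9 = 9, which is odd, but 0 is even, not odd.

(⟸) This also fails: m = 1 is odd, but 11m + 9 = 20 is even, not odd.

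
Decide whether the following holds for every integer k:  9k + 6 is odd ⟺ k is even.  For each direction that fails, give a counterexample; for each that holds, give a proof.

Neither implication holds.

Forward direction. This fails: k = 5 gives 9k + 6 = 51, which is odd, but 5 is odd, not even.

Converse. This also fails: k = 2 is even, but 9k + 6 = 24 is even, not odd.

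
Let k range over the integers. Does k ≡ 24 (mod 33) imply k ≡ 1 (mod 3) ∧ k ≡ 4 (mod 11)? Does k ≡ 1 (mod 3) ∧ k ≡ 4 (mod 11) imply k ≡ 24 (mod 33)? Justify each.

(→) This fails: k = 24 gives 24 ≡ 24 (mod 33) but 24 ≡ 0 (mod 3), so the conjunction on the right does not hold.

(←) This fails: k = 4 satisfies both congruences on the right (4 ≡ 1 mod 3 and 4 ≡ 4 mod 11) yet 4 ≡ 4 (mod 33), not 24.

Both directions fail.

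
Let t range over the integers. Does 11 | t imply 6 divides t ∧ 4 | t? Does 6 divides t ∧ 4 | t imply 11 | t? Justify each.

(⇒) fails and (⇐) fails.

(→) This fails: take t = 11. Certainly 11 ∣ 11, but 6 ∤ 11.

(←) This fails: take t = 12. Both 6 ∣ 12 and 4 ∣ 12, yet 12 is not a multiple of 11 (since 12 = 1·11 + 1), so 11 ∤ 12.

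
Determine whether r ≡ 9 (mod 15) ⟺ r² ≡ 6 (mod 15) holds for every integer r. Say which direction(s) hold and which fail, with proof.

Forward direction. Suppose r ≡ 9 (mod 15). Write r = 15j + 9. Then (15j + 9)² = 225j² + 270j + 81 = 15(15j² + 18j + 5) + 6, so r² ≡ 6 (mod 15).

Converse. This fails: take r = 6. Then 6² = 36 ≡ 6 (mod 15), yet 6 ≡ 6 (mod 15), not 9.

(⇒) holds; (⇐) fails.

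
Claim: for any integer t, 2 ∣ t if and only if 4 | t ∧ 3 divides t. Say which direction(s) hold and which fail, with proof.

The forward direction fails; the converse holds.

[⇒] This fails: take t = 2. Certainly 2 ∣ 2, but 4 ∤ 2.

[⇐] Suppose 4 ∣ t and 3 ∣ t. Any common multiple of 4 and 3 is a multiple of their lcm; here gcd(4, 3) = 1, so lcm(4, 3) = 4·3 = 12, so 12 ∣ t. Since 2 ∣ 12, it follows that 2 ∣ t.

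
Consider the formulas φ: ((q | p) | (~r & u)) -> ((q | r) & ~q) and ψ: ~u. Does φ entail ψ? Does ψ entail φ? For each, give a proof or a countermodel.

Both directions fail.

(⟹) This fails. Under r = T, q = F, p = F, u = T, the left side is true but the right side is false.

(⟸) This fails. Under r = F, q = T, p = F, u = F, the left side is false but the right side is true.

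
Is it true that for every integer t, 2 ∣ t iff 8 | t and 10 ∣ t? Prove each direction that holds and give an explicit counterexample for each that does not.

[⇒] This fails: take t = 2. Certainly 2 ∣ 2, but 8 ∤ 2.

[⇐] Suppose 8 ∣ t and 10 ∣ t. Any common multiple of 8 and 10 is a multiple of their lcm; here lcm(8, 10) = 8·10/gcd(8, 10) = 80/2 = 40, so 40 ∣ t. Since 2 ∣ 40, it follows that 2 ∣ t.

(⇒) fails; (⇐) holds.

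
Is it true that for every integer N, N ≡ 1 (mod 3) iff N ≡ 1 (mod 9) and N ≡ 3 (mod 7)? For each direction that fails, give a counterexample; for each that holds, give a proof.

The forward direction fails; the converse holds.

(→) This fails: N = 1 gives 1 ≡ 1 (mod 3) but 1 ≡ 1 (mod 7), so the conjunction on the right does not hold.

(←) Conversely, if N ≡ 1 (mod 9) and N ≡ 3 (mod 7), then by the Chinese remainder theorem N ≡ 10 (mod 63). Since 10 ≡ 1 (mod 3) and 3 ∣ 63, we get N ≡ 1 (mod 3).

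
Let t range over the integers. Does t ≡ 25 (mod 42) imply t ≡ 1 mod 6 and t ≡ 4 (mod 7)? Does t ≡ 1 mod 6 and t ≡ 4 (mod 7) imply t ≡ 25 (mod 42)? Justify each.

(→) Suppose t ≡ 25 (mod 42); write t = 42j + 25. Since 6 ∣ 42, reducing mod 6 gives t ≡ 25 ≡ 1 (mod 6); since 7 ∣ 42, reducing mod 7 gives t ≡ 25 ≡ 4 (mod 7).

(←) Conversely, if t ≡ 1 (mod 6) and t ≡ 4 (mod 7), then by the Chinese remainder theorem t ≡ 25 (mod 42). This is exactly t ≡ 25 (mod 42).

Both directions hold.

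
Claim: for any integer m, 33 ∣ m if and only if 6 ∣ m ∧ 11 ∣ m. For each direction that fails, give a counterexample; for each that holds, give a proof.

Only the converse holds.

(⟹) This fails: take m = 33. Certainly 33 ∣ 33, but 6 ∤ 33.

(⟸) Suppose 6 ∣ m and 11 ∣ m. Any common multiple of 6 and 11 is a multiple of their lcm; here gcd(6, 11) = 1, so lcm(6, 11) = 6·11 = 66, so 66 ∣ m. Since 33 ∣ 66, it follows that 33 ∣ m.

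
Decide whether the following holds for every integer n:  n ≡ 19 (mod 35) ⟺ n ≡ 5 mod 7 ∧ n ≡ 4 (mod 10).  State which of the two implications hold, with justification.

The forward direction fails; the converse holds.

Converse. If n ≡ 5 (mod 7) and n ≡ 4 (mod 10), then by the Chinese remainder theorem n ≡ 54 (mod 70). Since 54 ≡ 19 (mod 35) and 35 ∣ 70, we get n ≡ 19 (mod 35).

Forward direction. This fails: n = 19 gives 19 ≡ 19 (mod 35) but 19 ≡ 9 (mod 10), so the conjunction on the right does not hold.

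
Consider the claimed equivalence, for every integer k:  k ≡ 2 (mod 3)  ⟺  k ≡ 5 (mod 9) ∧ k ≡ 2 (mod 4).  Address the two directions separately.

[⇒] This fails: k = 32 gives 32 ≡ 2 (mod 3) but 32 ≡ 0 (mod 4), so the conjunction on the right does not hold.

[⇐] Conversely, if k ≡ 5 (mod 9) and k ≡ 2 (mod 4), then by the Chinese remainder theorem k ≡ 14 (mod 36). Since 14 ≡ 2 (mod 3) and 3 ∣ 36, we get k ≡ 2 (mod 3).

Not equivalent: only (⇐) holds.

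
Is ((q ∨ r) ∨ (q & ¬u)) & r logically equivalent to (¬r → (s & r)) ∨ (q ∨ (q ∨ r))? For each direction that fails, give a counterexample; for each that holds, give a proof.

[⇐] This fails. Under s = F, u = F, r = F, q = T, the left side is false but the right side is true.

[⇒] Assume the antecedent. If r is true, (¬r → (s & r)) ∨ (q ∨ (q ∨ r)) reduces to true regardless of the other variables. If r is false, the antecedent cannot hold. Either way (¬r → (s & r)) ∨ (q ∨ (q ∨ r)) holds.

Only the forward implication holds.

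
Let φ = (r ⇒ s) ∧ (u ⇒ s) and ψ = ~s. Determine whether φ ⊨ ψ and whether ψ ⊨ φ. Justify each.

(⇒) fails and (⇐) fails.

(⇒) This fails. Under s = T, r = F, u = F, the left side is true but the right side is false.

(⇐) This fails. Under s = F, r = T, u = F, the left side is false but the right side is true.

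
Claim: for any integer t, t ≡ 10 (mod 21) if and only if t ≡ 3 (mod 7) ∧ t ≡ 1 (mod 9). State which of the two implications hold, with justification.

The forward direction fails; the converse holds.

[⇒] This fails: t = 52 gives 52 ≡ 10 (mod 21) but 52 ≡ 7 (mod 9), so the conjunction on the right does not hold.

[⇐] Conversely, if t ≡ 3 (mod 7) and t ≡ 1 (mod 9), then by the Chinese remainder theorem t ≡ 10 (mod 63). Since 10 ≡ 10 (mod 21) and 21 ∣ 63, we get t ≡ 10 (mod 21).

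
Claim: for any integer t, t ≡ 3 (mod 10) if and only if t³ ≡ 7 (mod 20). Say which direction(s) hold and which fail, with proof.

Only the reverse direction holds.

(⟹) This fails: take t = 13. Then 13 ≡ 3 (mod 10), but 13³ = 2197 ≡ 17 (mod 20), not 7.

(⟸) Conversely, the residues r modulo 20 with r³ ≡ 7 (mod 20) are exactly {3}, and each is ≡ 3 (mod 10).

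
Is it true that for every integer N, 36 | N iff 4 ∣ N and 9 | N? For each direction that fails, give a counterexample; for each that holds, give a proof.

Both directions hold; the statement is true.

(→) If 36 ∣ N, write N = 36q. Since 36 = 9·4, N = 4·(9q), so 4 ∣ N; and since 36 = 4·9, N = 9·(4q), so 9 ∣ N.

(←) Suppose 4 ∣ N and 9 ∣ N. Any common multiple of 4 and 9 is a multiple of their lcm; here gcd(4, 9) = 1, so lcm(4, 9) = 4·9 = 36, so 36 ∣ N.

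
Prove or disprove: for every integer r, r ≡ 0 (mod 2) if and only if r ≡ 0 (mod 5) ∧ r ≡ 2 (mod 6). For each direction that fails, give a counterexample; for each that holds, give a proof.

(⇒) fails; (⇐) holds.

[⇒] This fails: r = 0 gives 0 ≡ 0 (mod 2) but 0 ≡ 0 (mod 6), so the conjunction on the right does not hold.

[⇐] Conversely, if r ≡ 0 (mod 5) and r ≡ 2 (mod 6), then by the Chinese remainder theorem r ≡ 20 (mod 30). Since 20 ≡ 0 (mod 2) and 2 ∣ 30, we get r ≡ 0 (mod 2).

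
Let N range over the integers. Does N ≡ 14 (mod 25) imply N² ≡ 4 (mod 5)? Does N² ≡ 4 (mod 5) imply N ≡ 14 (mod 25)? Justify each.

Both directions fail.

Forward direction. This fails: take N = 14. Then 14 ≡ 14 (mod 25), but 14² = 196 ≡ 1 (mod 5), not 4.

Converse. This fails: take N = 2. Then 2² = 4 ≡ 4 (mod 5), yet 2 ≡ 2 (mod 25), not 14.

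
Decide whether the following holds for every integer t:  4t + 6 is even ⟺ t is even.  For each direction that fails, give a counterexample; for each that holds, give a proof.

Not equivalent: only (⇐) holds.

(→) This fails: take t = 7. Then 4t + 6 = 34, which is even, yet t = 7 is odd, not even.

(←) Suppose t is even. Since 4 is even, 4t is even for every t, so 4t + 6 has the same parity as 6, which is even. Hence 4t + 6 is even.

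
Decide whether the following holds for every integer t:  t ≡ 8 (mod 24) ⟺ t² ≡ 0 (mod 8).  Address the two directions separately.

[⇒] Suppose t ≡ 8 (mod 24). Then t² ≡ 8² = 64 (mod 24), and since 8 ∣ 24, also t² ≡ 0 (mod 8).

[⇐] This fails: take t = 0. Then 0² = 0 ≡ 0 (mod 8), yet 0 ≡ 0 (mod 24), not 8.

The forward direction holds; the converse fails.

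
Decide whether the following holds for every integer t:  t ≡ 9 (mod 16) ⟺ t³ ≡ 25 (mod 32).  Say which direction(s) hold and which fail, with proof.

Converse. The residues r modulo 32 with r³ ≡ 25 (mod 32) are exactly {9}, and each is ≡ 9 (mod 16).

Forward direction. This fails: take t = 25. Then 25 ≡ 9 (mod 16), but 25³ = 15625 ≡ 9 (mod 32), not 25.

Only the reverse direction holds.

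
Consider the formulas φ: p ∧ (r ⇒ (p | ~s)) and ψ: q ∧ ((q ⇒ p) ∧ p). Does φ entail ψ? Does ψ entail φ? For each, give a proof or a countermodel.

(⇒) This fails. Under q = F, p = T, s = F, r = F, the left side is true but the right side is false.

(⇐) Assume the antecedent. If p is true, p ∧ (r ⇒ (p | ~s)) reduces to true regardless of the other variables. If p is false, the antecedent cannot hold. Either way p ∧ (r ⇒ (p | ~s)) holds.

Not equivalent: only (⇐) holds.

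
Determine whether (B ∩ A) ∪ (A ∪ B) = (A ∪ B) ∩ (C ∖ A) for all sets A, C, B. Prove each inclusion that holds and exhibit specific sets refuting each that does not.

The sets are not equal: only the reverse inclusion holds.

(⊆) This inclusion fails. Take A = {1}, C = ∅, B = ∅; then 1 ∈ (B ∩ A) ∪ (A ∪ B) but 1 ∉ (A ∪ B) ∩ (C ∖ A).

(⊇) Let x ∈ (A ∪ B) ∩ (C ∖ A). Then x ∈ C ∩ B and x ∉ A, from which x ∈ (B ∩ A) ∪ (A ∪ B).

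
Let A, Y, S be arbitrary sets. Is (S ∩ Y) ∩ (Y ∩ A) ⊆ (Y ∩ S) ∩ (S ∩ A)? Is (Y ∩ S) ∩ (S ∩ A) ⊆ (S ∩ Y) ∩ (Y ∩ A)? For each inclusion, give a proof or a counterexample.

The two sets are equal.

(⊆) Let x ∈ (S ∩ Y) ∩ (Y ∩ A). Then x ∈ A ∩ Y ∩ S, from which x ∈ (Y ∩ S) ∩ (S ∩ A).

(⊇) Let x ∈ (Y ∩ S) ∩ (S ∩ A). Then x ∈ A ∩ Y ∩ S, from which x ∈ (S ∩ Y) ∩ (Y ∩ A).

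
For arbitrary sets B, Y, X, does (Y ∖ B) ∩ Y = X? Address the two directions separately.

(⊆) This inclusion fails. Take B = ∅, Y = {1}, X = ∅; then 1 ∈ (Y ∖ B) ∩ Y but 1 ∉ X.

(⊇) This inclusion fails. Take B = ∅, Y = ∅, X = {1}; then 1 ∈ X but 1 ∉ (Y ∖ B) ∩ Y.

Neither inclusion holds.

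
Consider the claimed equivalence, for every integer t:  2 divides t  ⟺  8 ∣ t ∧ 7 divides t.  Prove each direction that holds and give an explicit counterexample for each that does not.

(⇐) Suppose 8 ∣ t and 7 ∣ t. Any common multiple of 8 and 7 is a multiple of their lcm; here gcd(8, 7) = 1, so lcm(8, 7) = 8·7 = 56, so 56 ∣ t. Since 2 ∣ 56, it follows that 2 ∣ t.

(⇒) This fails: take t = 2. Certainly 2 ∣ 2, but 8 ∤ 2.

Not equivalent: only (⇐) holds.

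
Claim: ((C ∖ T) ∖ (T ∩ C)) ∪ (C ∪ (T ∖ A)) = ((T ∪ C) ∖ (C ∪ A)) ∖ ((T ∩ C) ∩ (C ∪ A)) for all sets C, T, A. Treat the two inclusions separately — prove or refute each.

(⊇) Let x ∈ ((T ∪ C) ∖ (C ∪ A)) ∖ ((T ∩ C) ∩ (C ∪ A)). Then x ∈ T and x ∉ C, A, from which x ∈ ((C ∖ T) ∖ (T ∩ C)) ∪ (C ∪ (T ∖ A)).

(⊆) This inclusion fails. Take C = {1}, T = ∅, A = ∅; then 1 ∈ ((C ∖ T) ∖ (T ∩ C)) ∪ (C ∪ (T ∖ A)) but 1 ∉ ((T ∪ C) ∖ (C ∪ A)) ∖ ((T ∩ C) ∩ (C ∪ A)).

(⊆) fails; (⊇) holds.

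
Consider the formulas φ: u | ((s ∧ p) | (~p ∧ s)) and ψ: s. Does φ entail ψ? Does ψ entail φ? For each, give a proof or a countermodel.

The forward direction fails; the converse holds.

(←) Assume the antecedent. If s is true, u | ((s ∧ p) | (~p ∧ s)) reduces to true regardless of the other variables. If s is false, the antecedent cannot hold. Either way u | ((s ∧ p) | (~p ∧ s)) holds.

(→) This fails. Under s = F, p = F, u = T, the left side is true but the right side is false.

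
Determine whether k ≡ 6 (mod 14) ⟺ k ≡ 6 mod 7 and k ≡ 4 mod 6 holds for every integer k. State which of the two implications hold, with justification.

Not equivalent: only (⇐) holds.

Forward direction. This fails: k = 20 gives 20 ≡ 6 (mod 14) but 20 ≡ 2 (mod 6), so the conjunction on the right does not hold.

Converse. If k ≡ 6 (mod 7) and k ≡ 4 (mod 6), then by the Chinese remainder theorem k ≡ 34 (mod 42). Since 34 ≡ 6 (mod 14) and 14 ∣ 42, we get k ≡ 6 (mod 14).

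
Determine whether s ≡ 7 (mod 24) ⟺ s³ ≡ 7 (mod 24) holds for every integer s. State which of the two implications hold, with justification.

Forward direction. Suppose s ≡ 7 (mod 24). Write s = 24j + 7. Then (24j + 7)³ = 13824j³ + 12096j² + 3528j + 343 = 24(576j³ + 504j² + 147j + 14) + 7, so s³ ≡ 7 (mod 24).

Converse. Suppose s³ ≡ 7 (mod 24). The only residue r in {0, …, 23} with r³ ≡ 7 (mod 24) is r = 7, so s ≡ 7 (mod 24).

Equivalent; both directions hold.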